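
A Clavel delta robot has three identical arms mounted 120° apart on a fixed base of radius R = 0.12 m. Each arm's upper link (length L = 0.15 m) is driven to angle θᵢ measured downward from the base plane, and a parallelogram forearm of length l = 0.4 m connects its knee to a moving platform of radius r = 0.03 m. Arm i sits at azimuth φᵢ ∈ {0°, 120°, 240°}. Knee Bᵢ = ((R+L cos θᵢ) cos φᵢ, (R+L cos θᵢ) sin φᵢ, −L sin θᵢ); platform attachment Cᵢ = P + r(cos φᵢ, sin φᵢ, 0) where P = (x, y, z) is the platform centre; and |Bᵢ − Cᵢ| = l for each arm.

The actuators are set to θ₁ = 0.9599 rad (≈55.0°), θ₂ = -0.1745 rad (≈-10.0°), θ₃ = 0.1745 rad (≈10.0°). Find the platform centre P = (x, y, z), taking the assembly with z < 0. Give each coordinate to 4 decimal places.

(-0.1592, 0.0426, -0.3369)

arm 1 at φ=0.0°: (R−r)+L cos θ1 = 0.1760;  centre 1 = (0.1760, 0.0000, -0.1229)
arm 2 at φ=120.0°: (R−r)+L cos θ2 = 0.2377;  centre 2 = (-0.1189, 0.2059, 0.0260)
arm 3 at φ=240.0°: (R−r)+L cos θ3 = 0.2377;  centre 3 = (-0.1189, -0.2059, -0.0260)
subtract pairs → two planes through P
plane₁₂: -0.5898x+0.4117y+0.2978z = 0.0111
det = 0.4857;  x = -0.0188+0.4166z,  y = 0.0000+-0.1265z
quadratic in z: (1.1896)z²+(0.0834)z+(-0.1069)=0, √Δ=0.7182 → z ∈ {-0.3369, 0.2668}; z = -0.3369 (taking z<0)
x = -0.1592, y = 0.0426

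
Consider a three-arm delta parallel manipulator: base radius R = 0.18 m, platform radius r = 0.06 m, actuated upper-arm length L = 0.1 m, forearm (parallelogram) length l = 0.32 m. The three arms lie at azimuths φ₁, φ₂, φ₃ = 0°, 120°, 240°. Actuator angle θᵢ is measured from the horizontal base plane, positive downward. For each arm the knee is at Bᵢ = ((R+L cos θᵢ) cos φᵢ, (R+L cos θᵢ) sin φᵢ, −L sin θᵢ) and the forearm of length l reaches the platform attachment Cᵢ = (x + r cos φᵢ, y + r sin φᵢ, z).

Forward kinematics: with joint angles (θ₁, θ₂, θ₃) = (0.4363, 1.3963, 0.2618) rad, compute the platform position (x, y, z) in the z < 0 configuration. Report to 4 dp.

φ1=0.0°: virtual centre (0.2106, 0.0000, -0.0423), radius l
arm 2 at φ=120.0°: ρ2 = 0.1374;  S2 = (-0.0687, 0.1190, -0.0985)
S3 = (0.2166·cos240.0°, 0.2166·sin240.0°, -0.0259) = (-0.1083, -0.1876, -0.0259)
|S₂|²−|S₁|² = -0.0176;  |S₃|²−|S₁|² = 0.0014
linear system: -0.5586x+0.2379y = -0.0176−-0.1124z; -0.6379x+-0.3751y = 0.0014−0.0328z
det = 0.3613;  x = 0.0173+-0.0952z,  y = -0.0333+0.2491z
quadratic in z: (1.0711)z²+(0.1047)z+(-0.0621)=0, √Δ=0.5265 → z ∈ {-0.2947, 0.1969}; z = -0.2947 (taking z<0)
x = 0.0454, y = -0.1067

(0.0454, -0.1067, -0.2947)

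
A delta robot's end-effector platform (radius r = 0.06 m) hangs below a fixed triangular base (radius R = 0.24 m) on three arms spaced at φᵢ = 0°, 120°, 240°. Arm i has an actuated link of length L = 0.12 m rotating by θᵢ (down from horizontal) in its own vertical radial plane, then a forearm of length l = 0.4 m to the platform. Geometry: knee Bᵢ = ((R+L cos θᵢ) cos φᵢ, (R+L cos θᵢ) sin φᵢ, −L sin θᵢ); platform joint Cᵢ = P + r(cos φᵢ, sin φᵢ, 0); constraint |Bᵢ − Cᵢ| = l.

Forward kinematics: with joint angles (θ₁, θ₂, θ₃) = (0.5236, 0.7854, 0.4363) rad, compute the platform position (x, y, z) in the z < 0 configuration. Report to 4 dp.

arm 1 at φ=0.0°: (R−r)+L cos θ1 = 0.2839;  O1 = (0.2839, 0.0000, -0.0600)
φ2=120.0°: virtual centre (-0.1324, 0.2294, -0.0849), radius l
φ3=240.0°: virtual centre (-0.1444, -0.2501, -0.0507), radius l
|O₂|²−|O₁|² = -0.0069;  |O₃|²−|O₁|² = 0.0017
plane₁₂: -0.8327x+0.4587y+-0.0497z = -0.0069
Cramer: x(z) = 0.0033-0.0202z;  y(z) = -0.0091+0.0717z
sphere 1 gives Az²+Bz+C=0 with A=1.0056, B=0.1300, C=-0.0775;  B²−4AC=0.3288;  roots -0.3498, 0.2205;  negative root z = -0.3498
x = 0.0103, y = -0.0341

(0.0103, -0.0341, -0.3498)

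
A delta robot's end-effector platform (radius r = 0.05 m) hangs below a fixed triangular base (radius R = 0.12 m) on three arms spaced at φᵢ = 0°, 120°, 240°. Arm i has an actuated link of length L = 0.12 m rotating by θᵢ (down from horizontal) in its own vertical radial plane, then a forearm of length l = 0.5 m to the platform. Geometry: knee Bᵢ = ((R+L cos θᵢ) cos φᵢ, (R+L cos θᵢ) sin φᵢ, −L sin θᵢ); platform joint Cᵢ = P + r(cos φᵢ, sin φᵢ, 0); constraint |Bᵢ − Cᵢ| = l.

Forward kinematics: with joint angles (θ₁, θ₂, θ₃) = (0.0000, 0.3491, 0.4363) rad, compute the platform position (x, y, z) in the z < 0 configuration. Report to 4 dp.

φ1=0.0°: virtual centre (0.1900, 0.0000, 0.0000), radius l
arm 2 at φ=120.0°: e+L cos θ2 = 0.1828;  S2 = (-0.0914, 0.1583, -0.0410)
arm 3 at φ=240.0°: e+L cos θ3 = 0.1788;  S3 = (-0.0894, -0.1548, -0.0507)
subtract pairs → two planes through P
[-0.5628 0.3166 -0.0821]·P = -0.0010;  [-0.5588 -0.3096 -0.1014]·P = -0.0016
det = 0.3511;  x = 0.0023+-0.1638z,  y = 0.0009+-0.0319z
into |P−S₁|² = l²: 1.0279z² + 0.0614z + -0.2148 = 0;  Δ = 0.8868;  z = -0.4880 or 0.4282 → z<0 root = -0.4880
x = 0.0823, y = 0.0165

(0.0823, 0.0165, -0.4880)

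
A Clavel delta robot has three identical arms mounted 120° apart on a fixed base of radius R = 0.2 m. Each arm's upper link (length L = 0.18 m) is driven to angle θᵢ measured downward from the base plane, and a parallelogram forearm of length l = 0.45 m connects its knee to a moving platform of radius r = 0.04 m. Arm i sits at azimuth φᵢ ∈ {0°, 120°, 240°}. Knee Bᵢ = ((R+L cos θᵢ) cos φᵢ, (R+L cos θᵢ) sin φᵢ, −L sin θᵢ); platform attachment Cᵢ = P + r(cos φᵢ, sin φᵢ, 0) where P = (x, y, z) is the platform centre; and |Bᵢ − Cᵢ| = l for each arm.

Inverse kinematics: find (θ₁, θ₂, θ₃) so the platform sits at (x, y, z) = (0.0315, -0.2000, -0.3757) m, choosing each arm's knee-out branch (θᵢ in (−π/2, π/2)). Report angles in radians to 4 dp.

arm 1 (φ=0.0°): x'=0.0315, y'=-0.2000
  A=0.1285, B=-0.3757, C=(l²−L²−A²−y'²−z²)/(2L)=-0.0766
  √(A²+B²)=0.3971;  θ1 = -1.2412+1.7648 ≈ 0.5236
rotate P by −φ2: (-0.1890, 0.0727, -0.3757)
  e−x'=0.3490;  (l²−L²−(e−x')²−y'²−z²)/2L = -0.2725
  θ2 = atan2(B,A) + arccos(C/0.5128) = 1.3089
φ3=240.0° → target in arm frame (0.1575, 0.1273)
  A=0.0025, B=-0.3757, C=(l²−L²−A²−y'²−z²)/(2L)=0.0354
  γ=atan2(-0.3757,0.0025)=-1.5640;  ψ=arccos(0.0942)=1.4764;  θ3=γ+ψ≈-0.0876

θ₁ = 0.5236, θ₂ = 1.3089, θ₃ = -0.0876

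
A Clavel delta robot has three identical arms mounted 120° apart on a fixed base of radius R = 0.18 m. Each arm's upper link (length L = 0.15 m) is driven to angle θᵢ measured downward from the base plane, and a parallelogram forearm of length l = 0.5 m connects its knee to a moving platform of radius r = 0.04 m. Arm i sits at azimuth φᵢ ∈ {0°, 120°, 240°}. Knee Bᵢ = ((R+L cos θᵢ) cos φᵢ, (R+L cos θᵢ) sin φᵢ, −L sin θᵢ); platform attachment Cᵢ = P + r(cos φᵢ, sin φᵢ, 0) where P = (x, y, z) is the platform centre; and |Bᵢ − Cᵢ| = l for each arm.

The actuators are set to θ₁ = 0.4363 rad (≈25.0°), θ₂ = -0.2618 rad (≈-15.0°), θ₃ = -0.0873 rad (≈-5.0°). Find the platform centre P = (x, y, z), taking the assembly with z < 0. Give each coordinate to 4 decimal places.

φ1=0.0°: virtual centre (0.2759, 0.0000, -0.0634), radius l
φ2=120.0°: virtual centre (-0.1424, 0.2467, 0.0388), radius l
centre 3 = (0.2894·cos240.0°, 0.2894·sin240.0°, 0.0131) = (-0.1447, -0.2507, 0.0131)
|centre ₂|²−|centre ₁|² = 0.0025;  |centre ₃|²−|centre ₁|² = 0.0038
plane₁₂: -0.8368x+0.4934y+0.2044z = 0.0025
Cramer: x(z) = -0.0037+0.2132z;  y(z) = -0.0013-0.0527z
sphere 1 gives Az²+Bz+C=0 with A=1.0482, B=0.0077, C=-0.1678;  B²−4AC=0.7035;  roots -0.4037, 0.3964;  negative root z = -0.4037
x = -0.0898, y = 0.0200

(-0.0898, 0.0200, -0.4037)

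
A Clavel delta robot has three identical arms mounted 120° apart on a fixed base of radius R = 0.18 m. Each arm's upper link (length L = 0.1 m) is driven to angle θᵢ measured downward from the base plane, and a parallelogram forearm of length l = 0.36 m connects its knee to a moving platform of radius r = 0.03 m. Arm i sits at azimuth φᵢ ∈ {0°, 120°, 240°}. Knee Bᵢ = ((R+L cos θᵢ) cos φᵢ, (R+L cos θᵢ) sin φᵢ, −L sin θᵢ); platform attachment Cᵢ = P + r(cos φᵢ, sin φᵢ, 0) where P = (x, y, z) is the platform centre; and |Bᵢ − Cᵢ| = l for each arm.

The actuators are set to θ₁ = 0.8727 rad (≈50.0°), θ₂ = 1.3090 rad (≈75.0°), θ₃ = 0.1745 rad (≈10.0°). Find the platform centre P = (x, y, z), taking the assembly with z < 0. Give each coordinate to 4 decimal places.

(-0.0098, -0.1018, -0.3393)

arm 1 at φ=0.0°: (R−r)+L cos θ1 = 0.2143;  centre 1 = (0.2143, 0.0000, -0.0766)
centre 2 = (0.1759·cos120.0°, 0.1759·sin120.0°, -0.0966) = (-0.0879, 0.1523, -0.0966)
φ3=240.0°: virtual centre (-0.1242, -0.2152, -0.0174), radius l
eliminate P² terms by subtracting sphere 1 from 2 and 3
[-0.6044 0.3046 -0.0400]·P = -0.0115;  [-0.6770 -0.4304 0.1185]·P = 0.0103
Cramer: x(z) = 0.0039+0.0405z;  y(z) = -0.0300+0.2116z
quadratic in z: (1.0464)z²+(0.1235)z+(-0.0786)=0, √Δ=0.5867 → z ∈ {-0.3393, 0.2213}; z = -0.3393 (taking z<0)
x = -0.0098, y = -0.1018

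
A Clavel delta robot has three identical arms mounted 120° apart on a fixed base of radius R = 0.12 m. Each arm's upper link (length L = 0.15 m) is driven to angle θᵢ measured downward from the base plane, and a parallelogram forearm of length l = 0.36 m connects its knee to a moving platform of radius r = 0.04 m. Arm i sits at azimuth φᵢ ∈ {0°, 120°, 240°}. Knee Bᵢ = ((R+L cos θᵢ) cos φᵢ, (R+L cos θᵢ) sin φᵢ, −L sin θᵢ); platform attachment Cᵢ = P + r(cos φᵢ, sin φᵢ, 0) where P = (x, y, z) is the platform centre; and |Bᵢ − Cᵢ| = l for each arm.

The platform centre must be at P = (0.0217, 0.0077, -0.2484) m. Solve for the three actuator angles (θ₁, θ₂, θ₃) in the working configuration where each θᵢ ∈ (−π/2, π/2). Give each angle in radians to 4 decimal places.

φ1=0.0° → target in arm frame (0.0217, 0.0077)
  A cos θ + B sin θ = C:  0.0583·cos θ + -0.2484·sin θ = 0.1398
  θ1 = atan2(B,A) + arccos(C/0.2551) = -0.3493
rotate P by −φ2: (-0.0042, -0.0226, -0.2484)
  A=0.0842, B=-0.2484, C=(l²−L²−A²−y'²−z²)/(2L)=0.1260
  √(A²+B²)=0.2623;  θ2 = -1.2440+1.0697 ≈ -0.1743
rotate P by −φ3: (-0.0175, 0.0149, -0.2484)
  A=0.0975, B=-0.2484, C=(l²−L²−A²−y'²−z²)/(2L)=0.1189
  θ3 = atan2(B,A) + arccos(C/0.2669) = -0.0876

θ₁ = -0.3493, θ₂ = -0.1743, θ₃ = -0.0876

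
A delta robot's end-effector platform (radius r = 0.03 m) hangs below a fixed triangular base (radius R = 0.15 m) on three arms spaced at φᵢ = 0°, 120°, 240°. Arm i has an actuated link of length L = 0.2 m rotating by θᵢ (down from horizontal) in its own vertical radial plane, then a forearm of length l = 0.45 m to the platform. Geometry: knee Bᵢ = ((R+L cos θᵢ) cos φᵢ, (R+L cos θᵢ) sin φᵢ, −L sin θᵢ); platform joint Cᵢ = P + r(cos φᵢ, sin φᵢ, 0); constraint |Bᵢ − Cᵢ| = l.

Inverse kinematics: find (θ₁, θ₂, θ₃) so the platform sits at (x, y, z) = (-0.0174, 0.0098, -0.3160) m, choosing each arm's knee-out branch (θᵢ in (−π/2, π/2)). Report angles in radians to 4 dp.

φ1=0.0° → target in arm frame (-0.0174, 0.0098)
  e−x'=0.1374;  (l²−L²−(e−x')²−y'²−z²)/2L = 0.1092
  γ=atan2(-0.3160,0.1374)=-1.1606;  ψ=arccos(0.3168)=1.2484;  θ1=γ+ψ≈0.0878
φ2=120.0° → target in arm frame (0.0172, 0.0102)
  A cos θ + B sin θ = C:  0.1028·cos θ + -0.3160·sin θ = 0.1299
  γ=atan2(-0.3160,0.1028)=-1.2562;  ψ=arccos(0.3910)=1.1691;  θ2=γ+ψ≈-0.0871
arm 3 (φ=240.0°): x'=0.0002, y'=-0.0200
  A=0.1198, B=-0.3160, C=(l²−L²−A²−y'²−z²)/(2L)=0.1197
  θ3 = atan2(B,A) + arccos(C/0.3379) = 0.0001

θ₁ = 0.0878, θ₂ = -0.0871, θ₃ = 0.0001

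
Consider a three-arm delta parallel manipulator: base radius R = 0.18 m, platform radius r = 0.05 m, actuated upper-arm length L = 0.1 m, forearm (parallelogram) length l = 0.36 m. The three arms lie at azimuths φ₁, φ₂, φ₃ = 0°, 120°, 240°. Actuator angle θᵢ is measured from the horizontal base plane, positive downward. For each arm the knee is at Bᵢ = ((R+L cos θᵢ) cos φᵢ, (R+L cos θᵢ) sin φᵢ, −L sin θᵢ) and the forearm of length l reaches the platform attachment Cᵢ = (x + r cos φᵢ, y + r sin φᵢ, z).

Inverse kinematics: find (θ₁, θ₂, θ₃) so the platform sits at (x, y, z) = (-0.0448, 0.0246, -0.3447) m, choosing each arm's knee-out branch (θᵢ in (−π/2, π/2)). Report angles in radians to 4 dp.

θ₁ = 0.8732, θ₂ = 0.3492, θ₃ = 0.6112

φ1=0.0° → target in arm frame (-0.0448, 0.0246)
  A cos θ + B sin θ = C:  0.1748·cos θ + -0.3447·sin θ = -0.1519
  √(A²+B²)=0.3865;  θ1 = -1.1015+1.9747 ≈ 0.8732
φ2=120.0° → target in arm frame (0.0437, 0.0265)
  A cos θ + B sin θ = C:  0.0863·cos θ + -0.3447·sin θ = -0.0368
  θ2 = atan2(B,A) + arccos(C/0.3553) = 0.3492
φ3=240.0° → target in arm frame (0.0011, -0.0511)
  A cos θ + B sin θ = C:  0.1289·cos θ + -0.3447·sin θ = -0.0922
  θ3 = atan2(B,A) + arccos(C/0.3680) = 0.6112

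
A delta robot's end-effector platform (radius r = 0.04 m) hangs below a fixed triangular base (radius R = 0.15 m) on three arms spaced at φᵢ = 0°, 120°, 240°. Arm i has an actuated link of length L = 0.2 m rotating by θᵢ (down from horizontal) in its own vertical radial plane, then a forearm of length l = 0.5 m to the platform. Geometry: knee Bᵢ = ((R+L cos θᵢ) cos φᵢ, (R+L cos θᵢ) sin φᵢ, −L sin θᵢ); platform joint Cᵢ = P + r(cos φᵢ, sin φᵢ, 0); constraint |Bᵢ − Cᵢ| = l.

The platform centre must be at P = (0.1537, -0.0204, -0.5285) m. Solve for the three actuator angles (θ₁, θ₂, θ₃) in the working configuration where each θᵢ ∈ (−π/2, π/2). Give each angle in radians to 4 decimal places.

arm 1 (φ=0.0°): x'=0.1537, y'=-0.0204
  A=-0.0437, B=-0.5285, C=(l²−L²−A²−y'²−z²)/(2L)=-0.1791
  γ=atan2(-0.5285,-0.0437)=-1.6533;  ψ=arccos(-0.3377)=1.9153;  θ1=γ+ψ≈0.2620
rotate P by −φ2: (-0.0945, -0.1229, -0.5285)
  e−x'=0.2045;  (l²−L²−(e−x')²−y'²−z²)/2L = -0.3156
  γ=atan2(-0.5285,0.2045)=-1.2016;  ψ=arccos(-0.5569)=2.1615;  θ2=γ+ψ≈0.9599
φ3=240.0° → target in arm frame (-0.0592, 0.1433)
  e−x'=0.1692;  (l²−L²−(e−x')²−y'²−z²)/2L = -0.2962
  γ=atan2(-0.5285,0.1692)=-1.2610;  ψ=arccos(-0.5337)=2.1338;  θ3=γ+ψ≈0.8728

θ₁ = 0.2620, θ₂ = 0.9599, θ₃ = 0.8728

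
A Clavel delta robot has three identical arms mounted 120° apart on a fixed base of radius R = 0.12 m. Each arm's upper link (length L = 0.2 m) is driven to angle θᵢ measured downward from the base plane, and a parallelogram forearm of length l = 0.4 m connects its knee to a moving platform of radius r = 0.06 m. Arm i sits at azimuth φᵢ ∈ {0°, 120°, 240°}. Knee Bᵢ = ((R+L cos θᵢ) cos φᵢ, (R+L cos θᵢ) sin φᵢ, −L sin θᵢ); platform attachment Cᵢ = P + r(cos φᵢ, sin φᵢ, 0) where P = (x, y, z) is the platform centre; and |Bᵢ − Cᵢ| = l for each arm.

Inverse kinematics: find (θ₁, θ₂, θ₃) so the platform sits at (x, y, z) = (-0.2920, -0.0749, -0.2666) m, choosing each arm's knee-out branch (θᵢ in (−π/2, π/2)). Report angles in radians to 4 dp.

θ₁ = 1.3964, θ₂ = 0.2623, θ₃ = -0.3490

rotate P by −φ1: (-0.2920, -0.0749, -0.2666)
  A=0.3520, B=-0.2666, C=(l²−L²−A²−y'²−z²)/(2L)=-0.2015
  √(A²+B²)=0.4416;  θ1 = -0.6482+2.0446 ≈ 1.3964
rotate P by −φ2: (0.0811, 0.2903, -0.2666)
  A cos θ + B sin θ = C:  -0.0211·cos θ + -0.2666·sin θ = -0.0895
  θ2 = atan2(B,A) + arccos(C/0.2674) = 0.2623
arm 3 (φ=240.0°): x'=0.2109, y'=-0.2154
  e−x'=-0.1509;  (l²−L²−(e−x')²−y'²−z²)/2L = -0.0506
  √(A²+B²)=0.3063;  θ3 = -2.0858+1.7368 ≈ -0.3490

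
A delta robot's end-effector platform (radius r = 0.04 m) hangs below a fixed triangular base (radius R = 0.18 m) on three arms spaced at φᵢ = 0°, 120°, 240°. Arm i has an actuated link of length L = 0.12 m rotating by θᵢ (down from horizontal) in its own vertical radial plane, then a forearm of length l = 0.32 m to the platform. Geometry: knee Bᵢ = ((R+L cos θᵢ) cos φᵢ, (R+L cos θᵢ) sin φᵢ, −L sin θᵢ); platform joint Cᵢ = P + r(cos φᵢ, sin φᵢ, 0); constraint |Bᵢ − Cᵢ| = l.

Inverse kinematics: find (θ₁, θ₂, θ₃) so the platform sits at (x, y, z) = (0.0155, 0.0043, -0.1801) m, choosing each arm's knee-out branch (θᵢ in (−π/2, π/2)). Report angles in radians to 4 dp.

θ₁ = -0.2617, θ₂ = -0.0003, θ₃ = 0.0863

arm 1 (φ=0.0°): x'=0.0155, y'=0.0043
  e−x'=0.1245;  (l²−L²−(e−x')²−y'²−z²)/2L = 0.1669
  γ=atan2(-0.1801,0.1245)=-0.9659;  ψ=arccos(0.7621)=0.7043;  θ1=γ+ψ≈-0.2617
arm 2 (φ=120.0°): x'=-0.0040, y'=-0.0156
  e−x'=0.1440;  (l²−L²−(e−x')²−y'²−z²)/2L = 0.1441
  √(A²+B²)=0.2306;  θ2 = -0.8962+0.8960 ≈ -0.0003
arm 3 (φ=240.0°): x'=-0.0115, y'=0.0113
  A=0.1515, B=-0.1801, C=(l²−L²−A²−y'²−z²)/(2L)=0.1354
  γ=atan2(-0.1801,0.1515)=-0.8715;  ψ=arccos(0.5753)=0.9578;  θ3=γ+ψ≈0.0863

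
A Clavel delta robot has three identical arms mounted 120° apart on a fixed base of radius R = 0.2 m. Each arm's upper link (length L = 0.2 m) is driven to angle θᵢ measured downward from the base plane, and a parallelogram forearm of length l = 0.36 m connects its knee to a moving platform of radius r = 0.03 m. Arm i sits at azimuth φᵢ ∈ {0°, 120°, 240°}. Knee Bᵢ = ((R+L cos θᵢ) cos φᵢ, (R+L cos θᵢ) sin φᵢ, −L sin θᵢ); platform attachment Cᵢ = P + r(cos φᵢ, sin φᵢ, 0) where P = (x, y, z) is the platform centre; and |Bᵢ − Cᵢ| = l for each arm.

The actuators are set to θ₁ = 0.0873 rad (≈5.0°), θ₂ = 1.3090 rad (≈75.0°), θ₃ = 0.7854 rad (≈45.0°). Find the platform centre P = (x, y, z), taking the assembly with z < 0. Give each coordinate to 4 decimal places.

(0.1198, -0.0745, -0.2661)

O1 = (0.3692·cos0.0°, 0.3692·sin0.0°, -0.0174) = (0.3692, 0.0000, -0.0174)
φ2=120.0°: virtual centre (-0.1109, 0.1921, -0.1932), radius l
φ3=240.0°: virtual centre (-0.1557, -0.2697, -0.1414), radius l
|O₂|²−|O₁|² = -0.0501;  |O₃|²−|O₁|² = -0.0197
linear system: -0.9602x+0.3841y = -0.0501−-0.3515z; -1.0499x+-0.5394y = -0.0197−-0.2480z
Cramer: x(z) = 0.0376-0.3092z;  y(z) = -0.0367+0.1421z
quadratic in z: (1.1158)z²+(0.2296)z+(-0.0179)=0, √Δ=0.3644 → z ∈ {-0.2661, 0.0604}; z = -0.2661 (taking z<0)
x = 0.1198, y = -0.0745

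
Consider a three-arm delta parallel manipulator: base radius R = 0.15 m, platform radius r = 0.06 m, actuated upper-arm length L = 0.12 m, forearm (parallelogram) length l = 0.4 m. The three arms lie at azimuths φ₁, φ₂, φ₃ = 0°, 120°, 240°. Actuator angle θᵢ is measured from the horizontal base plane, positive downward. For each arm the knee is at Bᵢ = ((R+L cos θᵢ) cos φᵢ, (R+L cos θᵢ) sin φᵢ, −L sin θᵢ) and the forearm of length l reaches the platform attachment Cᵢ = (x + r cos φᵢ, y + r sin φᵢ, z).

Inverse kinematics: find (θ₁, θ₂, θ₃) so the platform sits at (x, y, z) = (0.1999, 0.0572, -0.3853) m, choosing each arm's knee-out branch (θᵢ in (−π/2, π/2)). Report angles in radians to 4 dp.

θ₁ = -0.0874, θ₂ = 1.0476, θ₃ = 1.3964

φ1=0.0° → target in arm frame (0.1999, 0.0572)
  A=-0.1099, B=-0.3853, C=(l²−L²−A²−y'²−z²)/(2L)=-0.0759
  √(A²+B²)=0.4007;  θ1 = -1.8487+1.7613 ≈ -0.0874
φ2=120.0° → target in arm frame (-0.0504, -0.2017)
  A cos θ + B sin θ = C:  0.1404·cos θ + -0.3853·sin θ = -0.2636
  γ=atan2(-0.3853,0.1404)=-1.2213;  ψ=arccos(-0.6428)=2.2689;  θ2=γ+ψ≈1.0476
rotate P by −φ3: (-0.1495, 0.1445, -0.3853)
  A cos θ + B sin θ = C:  0.2395·cos θ + -0.3853·sin θ = -0.3379
  γ=atan2(-0.3853,0.2395)=-1.0147;  ψ=arccos(-0.7448)=2.4111;  θ3=γ+ψ≈1.3964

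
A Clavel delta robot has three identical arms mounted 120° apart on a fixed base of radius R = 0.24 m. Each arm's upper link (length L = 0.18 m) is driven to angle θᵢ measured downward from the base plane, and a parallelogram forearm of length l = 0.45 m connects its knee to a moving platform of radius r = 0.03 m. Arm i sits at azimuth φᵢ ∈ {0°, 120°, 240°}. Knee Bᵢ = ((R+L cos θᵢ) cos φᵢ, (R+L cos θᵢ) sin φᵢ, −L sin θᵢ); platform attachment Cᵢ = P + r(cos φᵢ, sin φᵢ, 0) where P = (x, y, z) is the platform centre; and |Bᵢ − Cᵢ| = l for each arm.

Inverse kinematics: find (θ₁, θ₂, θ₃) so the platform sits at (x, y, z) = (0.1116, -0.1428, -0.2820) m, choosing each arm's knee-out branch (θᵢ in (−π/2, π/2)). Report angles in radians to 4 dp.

φ1=0.0° → target in arm frame (0.1116, -0.1428)
  A cos θ + B sin θ = C:  0.0984·cos θ + -0.2820·sin θ = 0.1681
  √(A²+B²)=0.2987;  θ1 = -1.2351+0.9732 ≈ -0.2619
arm 2 (φ=120.0°): x'=-0.1795, y'=-0.0252
  e−x'=0.3895;  (l²−L²−(e−x')²−y'²−z²)/2L = -0.1715
  θ2 = atan2(B,A) + arccos(C/0.4808) = 1.3088
arm 3 (φ=240.0°): x'=0.0679, y'=0.1680
  e−x'=0.1421;  (l²−L²−(e−x')²−y'²−z²)/2L = 0.1170
  θ3 = atan2(B,A) + arccos(C/0.3158) = 0.0872

θ₁ = -0.2619, θ₂ = 1.3088, θ₃ = 0.0872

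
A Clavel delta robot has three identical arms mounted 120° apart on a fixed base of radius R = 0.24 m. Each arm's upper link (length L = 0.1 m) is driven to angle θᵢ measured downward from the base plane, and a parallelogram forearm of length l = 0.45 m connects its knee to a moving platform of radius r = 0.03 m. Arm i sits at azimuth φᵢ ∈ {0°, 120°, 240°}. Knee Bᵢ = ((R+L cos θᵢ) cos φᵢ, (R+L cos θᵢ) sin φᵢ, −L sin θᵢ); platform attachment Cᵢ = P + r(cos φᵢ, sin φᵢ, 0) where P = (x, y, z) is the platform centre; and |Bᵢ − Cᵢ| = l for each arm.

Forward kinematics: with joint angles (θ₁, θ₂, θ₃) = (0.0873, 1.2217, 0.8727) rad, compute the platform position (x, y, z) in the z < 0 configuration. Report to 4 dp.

φ1=0.0°: virtual centre (0.3096, 0.0000, -0.0087), radius l
φ2=120.0°: virtual centre (-0.1221, 0.2115, -0.0940), radius l
φ3=240.0°: virtual centre (-0.1371, -0.2375, -0.0766), radius l
subtract pairs → two planes through P
linear system: -0.8634x+0.4230y = -0.0275−-0.1705z; -0.8935x+-0.4751y = -0.0148−-0.1358z
det = 0.7881;  x = 0.0245+-0.1756z,  y = -0.0149+0.0445z
quadratic in z: (1.0328)z²+(0.1163)z+(-0.1209)=0, √Δ=0.7163 → z ∈ {-0.4031, 0.2905}; z = -0.4031 (taking z<0)
x = 0.0953, y = -0.0328

(0.0953, -0.0328, -0.4031)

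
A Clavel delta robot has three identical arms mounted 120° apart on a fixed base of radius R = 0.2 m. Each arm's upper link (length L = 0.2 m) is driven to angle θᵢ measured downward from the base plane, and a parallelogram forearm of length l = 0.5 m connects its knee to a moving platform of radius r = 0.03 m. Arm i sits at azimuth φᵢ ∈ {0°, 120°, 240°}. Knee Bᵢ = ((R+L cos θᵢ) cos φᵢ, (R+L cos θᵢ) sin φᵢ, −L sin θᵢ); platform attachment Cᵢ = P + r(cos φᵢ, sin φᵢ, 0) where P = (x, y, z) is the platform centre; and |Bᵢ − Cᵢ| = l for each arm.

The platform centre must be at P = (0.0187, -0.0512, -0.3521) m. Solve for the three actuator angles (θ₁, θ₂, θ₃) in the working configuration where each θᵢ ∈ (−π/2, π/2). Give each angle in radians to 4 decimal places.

θ₁ = 0.0001, θ₂ = 0.3491, θ₃ = -0.0871

rotate P by −φ1: (0.0187, -0.0512, -0.3521)
  e−x'=0.1513;  (l²−L²−(e−x')²−y'²−z²)/2L = 0.1513
  θ1 = atan2(B,A) + arccos(C/0.3832) = 0.0001
arm 2 (φ=120.0°): x'=-0.0537, y'=0.0094
  A cos θ + B sin θ = C:  0.2237·cos θ + -0.3521·sin θ = 0.0897
  γ=atan2(-0.3521,0.2237)=-1.0048;  ψ=arccos(0.2151)=1.3540;  θ2=γ+ψ≈0.3491
arm 3 (φ=240.0°): x'=0.0350, y'=0.0418
  A=0.1350, B=-0.3521, C=(l²−L²−A²−y'²−z²)/(2L)=0.1651
  γ=atan2(-0.3521,0.1350)=-1.2046;  ψ=arccos(0.4379)=1.1175;  θ3=γ+ψ≈-0.0871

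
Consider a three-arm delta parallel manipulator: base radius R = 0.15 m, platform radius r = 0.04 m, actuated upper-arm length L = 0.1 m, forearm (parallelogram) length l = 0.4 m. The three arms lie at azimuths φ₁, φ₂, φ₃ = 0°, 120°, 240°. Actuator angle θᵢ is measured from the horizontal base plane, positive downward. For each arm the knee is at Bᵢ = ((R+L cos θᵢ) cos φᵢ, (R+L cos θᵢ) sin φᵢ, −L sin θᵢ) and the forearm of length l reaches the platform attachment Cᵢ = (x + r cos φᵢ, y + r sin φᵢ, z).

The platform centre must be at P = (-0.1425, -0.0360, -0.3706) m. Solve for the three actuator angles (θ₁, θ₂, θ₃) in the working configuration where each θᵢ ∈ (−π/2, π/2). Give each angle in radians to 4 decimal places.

θ₁ = 1.2220, θ₂ = 0.3494, θ₃ = 0.0004

rotate P by −φ1: (-0.1425, -0.0360, -0.3706)
  A cos θ + B sin θ = C:  0.2525·cos θ + -0.3706·sin θ = -0.2620
  θ1 = atan2(B,A) + arccos(C/0.4484) = 1.2220
rotate P by −φ2: (0.0401, 0.1414, -0.3706)
  e−x'=0.0699;  (l²−L²−(e−x')²−y'²−z²)/2L = -0.0612
  γ=atan2(-0.3706,0.0699)=-1.3843;  ψ=arccos(-0.1621)=1.7337;  θ2=γ+ψ≈0.3494
φ3=240.0° → target in arm frame (0.1024, -0.1054)
  A=0.0076, B=-0.3706, C=(l²−L²−A²−y'²−z²)/(2L)=0.0074
  γ=atan2(-0.3706,0.0076)=-1.5504;  ψ=arccos(0.0201)=1.5507;  θ3=γ+ψ≈0.0004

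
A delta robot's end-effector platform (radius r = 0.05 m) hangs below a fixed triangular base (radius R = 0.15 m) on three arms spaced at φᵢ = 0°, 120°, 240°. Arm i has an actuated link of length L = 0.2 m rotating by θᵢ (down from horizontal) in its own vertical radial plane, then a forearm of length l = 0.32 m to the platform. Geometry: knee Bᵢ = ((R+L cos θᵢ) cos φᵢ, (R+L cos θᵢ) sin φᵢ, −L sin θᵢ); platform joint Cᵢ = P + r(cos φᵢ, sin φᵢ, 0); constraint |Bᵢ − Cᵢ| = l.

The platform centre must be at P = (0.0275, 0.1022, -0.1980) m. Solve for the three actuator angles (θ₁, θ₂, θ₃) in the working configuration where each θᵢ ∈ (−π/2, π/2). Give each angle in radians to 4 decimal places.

θ₁ = 0.2620, θ₂ = -0.0871, θ₃ = 0.9598

rotate P by −φ1: (0.0275, 0.1022, -0.1980)
  A cos θ + B sin θ = C:  0.0725·cos θ + -0.1980·sin θ = 0.0187
  θ1 = atan2(B,A) + arccos(C/0.2109) = 0.2620
φ2=120.0° → target in arm frame (0.0748, -0.0749)
  A=0.0252, B=-0.1980, C=(l²−L²−A²−y'²−z²)/(2L)=0.0424
  √(A²+B²)=0.1996;  θ2 = -1.4440+1.3569 ≈ -0.0871
arm 3 (φ=240.0°): x'=-0.1023, y'=-0.0273
  e−x'=0.2023;  (l²−L²−(e−x')²−y'²−z²)/2L = -0.0461
  θ3 = atan2(B,A) + arccos(C/0.2830) = 0.9598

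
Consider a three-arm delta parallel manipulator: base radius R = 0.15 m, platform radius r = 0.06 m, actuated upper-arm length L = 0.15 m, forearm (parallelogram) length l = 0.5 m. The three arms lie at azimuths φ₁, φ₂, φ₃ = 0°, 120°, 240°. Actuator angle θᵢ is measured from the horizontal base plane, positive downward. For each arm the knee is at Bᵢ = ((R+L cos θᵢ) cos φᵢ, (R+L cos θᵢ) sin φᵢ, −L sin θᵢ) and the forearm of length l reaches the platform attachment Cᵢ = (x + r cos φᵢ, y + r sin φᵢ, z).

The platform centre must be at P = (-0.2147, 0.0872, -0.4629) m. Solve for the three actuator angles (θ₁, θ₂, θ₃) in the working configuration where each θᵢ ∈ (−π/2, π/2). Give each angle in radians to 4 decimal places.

θ₁ = 1.1344, θ₂ = -0.0872, θ₃ = 0.4361

rotate P by −φ1: (-0.2147, 0.0872, -0.4629)
  A cos θ + B sin θ = C:  0.3047·cos θ + -0.4629·sin θ = -0.2907
  γ=atan2(-0.4629,0.3047)=-0.9886;  ψ=arccos(-0.5246)=2.1231;  θ1=γ+ψ≈1.1344
arm 2 (φ=120.0°): x'=0.1829, y'=0.1423
  A=-0.0929, B=-0.4629, C=(l²−L²−A²−y'²−z²)/(2L)=-0.0522
  γ=atan2(-0.4629,-0.0929)=-1.7688;  ψ=arccos(-0.1106)=1.6816;  θ2=γ+ψ≈-0.0872
arm 3 (φ=240.0°): x'=0.0318, y'=-0.2295
  e−x'=0.0582;  (l²−L²−(e−x')²−y'²−z²)/2L = -0.1428
  √(A²+B²)=0.4665;  θ3 = -1.4458+1.8819 ≈ 0.4361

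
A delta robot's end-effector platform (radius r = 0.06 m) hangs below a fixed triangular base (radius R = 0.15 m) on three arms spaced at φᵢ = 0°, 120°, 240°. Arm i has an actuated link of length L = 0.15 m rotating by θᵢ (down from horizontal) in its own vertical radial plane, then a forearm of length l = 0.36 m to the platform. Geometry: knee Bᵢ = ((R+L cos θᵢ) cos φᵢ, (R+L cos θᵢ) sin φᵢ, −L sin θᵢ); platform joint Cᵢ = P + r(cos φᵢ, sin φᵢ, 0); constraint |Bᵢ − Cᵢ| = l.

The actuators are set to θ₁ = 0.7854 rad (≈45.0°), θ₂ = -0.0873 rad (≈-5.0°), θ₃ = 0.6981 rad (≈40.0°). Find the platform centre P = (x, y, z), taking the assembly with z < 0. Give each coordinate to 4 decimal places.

arm 1 at φ=0.0°: ρ1 = 0.1961;  centre 1 = (0.1961, 0.0000, -0.1061)
arm 2 at φ=120.0°: ρ2 = 0.2394;  centre 2 = (-0.1197, 0.2074, 0.0131)
φ3=240.0°: virtual centre (-0.1025, -0.1775, -0.0964), radius l
subtract pairs → two planes through P
plane₁₂: -0.6316x+0.4147y+0.2383z = 0.0078
Cramer: x(z) = -0.0073+0.1962z;  y(z) = 0.0077-0.2757z
sphere 1 gives Az²+Bz+C=0 with A=1.1145, B=0.1281, C=-0.0769;  B²−4AC=0.3594;  roots -0.3264, 0.2115;  negative root z = -0.3264
x = -0.0713, y = 0.0977

(-0.0713, 0.0977, -0.3264)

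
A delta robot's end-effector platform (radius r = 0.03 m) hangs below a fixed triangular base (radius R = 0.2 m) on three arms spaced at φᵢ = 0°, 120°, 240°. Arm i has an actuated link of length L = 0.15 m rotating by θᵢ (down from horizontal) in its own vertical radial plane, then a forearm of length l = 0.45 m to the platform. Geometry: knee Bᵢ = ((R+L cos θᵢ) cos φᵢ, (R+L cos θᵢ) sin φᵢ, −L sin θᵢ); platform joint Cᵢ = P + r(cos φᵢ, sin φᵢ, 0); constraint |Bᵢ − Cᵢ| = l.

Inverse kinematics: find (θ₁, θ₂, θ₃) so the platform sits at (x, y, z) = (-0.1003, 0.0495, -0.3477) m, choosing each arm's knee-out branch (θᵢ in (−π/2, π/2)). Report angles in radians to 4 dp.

φ1=0.0° → target in arm frame (-0.1003, 0.0495)
  e−x'=0.2703;  (l²−L²−(e−x')²−y'²−z²)/2L = -0.0547
  θ1 = atan2(B,A) + arccos(C/0.4404) = 0.7853
arm 2 (φ=120.0°): x'=0.0930, y'=0.0621
  A=0.0770, B=-0.3477, C=(l²−L²−A²−y'²−z²)/(2L)=0.1644
  γ=atan2(-0.3477,0.0770)=-1.3529;  ψ=arccos(0.4616)=1.0909;  θ2=γ+ψ≈-0.2620
φ3=240.0° → target in arm frame (0.0073, -0.1116)
  A cos θ + B sin θ = C:  0.1627·cos θ + -0.3477·sin θ = 0.0672
  √(A²+B²)=0.3839;  θ3 = -1.1331+1.3948 ≈ 0.2617

θ₁ = 0.7853, θ₂ = -0.2620, θ₃ = 0.2617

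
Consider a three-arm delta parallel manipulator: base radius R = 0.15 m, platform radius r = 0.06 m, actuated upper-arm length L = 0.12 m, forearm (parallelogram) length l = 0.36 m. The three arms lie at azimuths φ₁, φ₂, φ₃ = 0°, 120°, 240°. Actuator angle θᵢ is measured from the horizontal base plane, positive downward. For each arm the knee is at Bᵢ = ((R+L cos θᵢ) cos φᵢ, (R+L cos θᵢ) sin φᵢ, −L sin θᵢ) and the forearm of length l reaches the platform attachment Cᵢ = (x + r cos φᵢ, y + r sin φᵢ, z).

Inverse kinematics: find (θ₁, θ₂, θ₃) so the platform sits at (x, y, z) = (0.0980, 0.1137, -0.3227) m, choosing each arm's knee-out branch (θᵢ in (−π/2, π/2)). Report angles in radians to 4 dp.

rotate P by −φ1: (0.0980, 0.1137, -0.3227)
  e−x'=-0.0080;  (l²−L²−(e−x')²−y'²−z²)/2L = -0.0080
  γ=atan2(-0.3227,-0.0080)=-1.5956;  ψ=arccos(-0.0249)=1.5957;  θ1=γ+ψ≈0.0001
arm 2 (φ=120.0°): x'=0.0495, y'=-0.1417
  A=0.0405, B=-0.3227, C=(l²−L²−A²−y'²−z²)/(2L)=-0.0444
  √(A²+B²)=0.3252;  θ2 = -1.4458+1.7078 ≈ 0.2620
arm 3 (φ=240.0°): x'=-0.1475, y'=0.0280
  A cos θ + B sin θ = C:  0.2375·cos θ + -0.3227·sin θ = -0.1921
  γ=atan2(-0.3227,0.2375)=-0.9364;  ψ=arccos(-0.4795)=2.0709;  θ3=γ+ψ≈1.1345

θ₁ = 0.0001, θ₂ = 0.2620, θ₃ = 1.1345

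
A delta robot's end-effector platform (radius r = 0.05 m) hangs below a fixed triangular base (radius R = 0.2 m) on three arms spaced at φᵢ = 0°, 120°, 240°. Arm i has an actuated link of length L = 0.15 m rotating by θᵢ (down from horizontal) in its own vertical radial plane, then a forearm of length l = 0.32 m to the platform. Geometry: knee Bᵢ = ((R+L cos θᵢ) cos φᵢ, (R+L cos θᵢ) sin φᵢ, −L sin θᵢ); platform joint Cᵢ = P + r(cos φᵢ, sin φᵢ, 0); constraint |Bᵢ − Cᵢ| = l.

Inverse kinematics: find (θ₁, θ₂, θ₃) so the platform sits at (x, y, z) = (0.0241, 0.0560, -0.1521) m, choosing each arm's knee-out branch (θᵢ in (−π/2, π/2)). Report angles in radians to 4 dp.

rotate P by −φ1: (0.0241, 0.0560, -0.1521)
  e−x'=0.1259;  (l²−L²−(e−x')²−y'²−z²)/2L = 0.1259
  γ=atan2(-0.1521,0.1259)=-0.8794;  ψ=arccos(0.6378)=0.8792;  θ1=γ+ψ≈-0.0002
rotate P by −φ2: (0.0364, -0.0489, -0.1521)
  A=0.1136, B=-0.1521, C=(l²−L²−A²−y'²−z²)/(2L)=0.1383
  √(A²+B²)=0.1898;  θ2 = -0.9295+0.7547 ≈ -0.1748
φ3=240.0° → target in arm frame (-0.0605, -0.0071)
  e−x'=0.2105;  (l²−L²−(e−x')²−y'²−z²)/2L = 0.0413
  √(A²+B²)=0.2597;  θ3 = -0.6256+1.4112 ≈ 0.7856

θ₁ = -0.0002, θ₂ = -0.1748, θ₃ = 0.7856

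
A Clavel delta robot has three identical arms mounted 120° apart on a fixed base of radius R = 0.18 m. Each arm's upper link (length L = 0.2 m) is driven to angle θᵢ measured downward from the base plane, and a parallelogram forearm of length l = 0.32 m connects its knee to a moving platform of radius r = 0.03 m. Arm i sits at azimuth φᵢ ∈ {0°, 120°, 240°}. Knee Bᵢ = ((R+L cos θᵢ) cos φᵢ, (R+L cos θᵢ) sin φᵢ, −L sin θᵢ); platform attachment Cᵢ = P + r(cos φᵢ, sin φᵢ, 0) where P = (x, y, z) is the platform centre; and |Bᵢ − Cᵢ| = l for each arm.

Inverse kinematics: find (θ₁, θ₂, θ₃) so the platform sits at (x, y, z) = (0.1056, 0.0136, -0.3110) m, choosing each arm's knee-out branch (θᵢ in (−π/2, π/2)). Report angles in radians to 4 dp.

θ₁ = 0.4363, θ₂ = 1.1346, θ₃ = 1.2216

arm 1 (φ=0.0°): x'=0.1056, y'=0.0136
  A cos θ + B sin θ = C:  0.0444·cos θ + -0.3110·sin θ = -0.0912
  θ1 = atan2(B,A) + arccos(C/0.3142) = 0.4363
φ2=120.0° → target in arm frame (-0.0410, -0.0983)
  e−x'=0.1910;  (l²−L²−(e−x')²−y'²−z²)/2L = -0.2012
  θ2 = atan2(B,A) + arccos(C/0.3650) = 1.1346
rotate P by −φ3: (-0.0646, 0.0847, -0.3110)
  e−x'=0.2146;  (l²−L²−(e−x')²−y'²−z²)/2L = -0.2188
  √(A²+B²)=0.3778;  θ3 = -0.9668+2.1885 ≈ 1.2216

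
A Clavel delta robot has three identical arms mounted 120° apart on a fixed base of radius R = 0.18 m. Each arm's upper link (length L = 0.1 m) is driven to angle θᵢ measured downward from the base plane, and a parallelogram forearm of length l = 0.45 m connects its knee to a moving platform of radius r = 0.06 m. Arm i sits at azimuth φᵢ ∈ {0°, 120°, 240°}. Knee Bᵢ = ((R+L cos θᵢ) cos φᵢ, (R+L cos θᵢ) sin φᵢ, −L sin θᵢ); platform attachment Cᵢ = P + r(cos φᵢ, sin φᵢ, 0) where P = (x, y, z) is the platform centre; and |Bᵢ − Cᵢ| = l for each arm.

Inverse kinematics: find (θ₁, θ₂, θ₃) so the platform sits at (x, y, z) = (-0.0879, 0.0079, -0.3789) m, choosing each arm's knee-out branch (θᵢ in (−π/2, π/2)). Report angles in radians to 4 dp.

θ₁ = 0.4364, θ₂ = -0.3492, θ₃ = -0.2622

arm 1 (φ=0.0°): x'=-0.0879, y'=0.0079
  e−x'=0.2079;  (l²−L²−(e−x')²−y'²−z²)/2L = 0.0282
  θ1 = atan2(B,A) + arccos(C/0.4322) = 0.4364
rotate P by −φ2: (0.0508, 0.0722, -0.3789)
  e−x'=0.0692;  (l²−L²−(e−x')²−y'²−z²)/2L = 0.1947
  √(A²+B²)=0.3852;  θ2 = -1.3901+1.0409 ≈ -0.3492
φ3=240.0° → target in arm frame (0.0371, -0.0801)
  A cos θ + B sin θ = C:  0.0829·cos θ + -0.3789·sin θ = 0.1783
  √(A²+B²)=0.3879;  θ3 = -1.3554+1.0933 ≈ -0.2622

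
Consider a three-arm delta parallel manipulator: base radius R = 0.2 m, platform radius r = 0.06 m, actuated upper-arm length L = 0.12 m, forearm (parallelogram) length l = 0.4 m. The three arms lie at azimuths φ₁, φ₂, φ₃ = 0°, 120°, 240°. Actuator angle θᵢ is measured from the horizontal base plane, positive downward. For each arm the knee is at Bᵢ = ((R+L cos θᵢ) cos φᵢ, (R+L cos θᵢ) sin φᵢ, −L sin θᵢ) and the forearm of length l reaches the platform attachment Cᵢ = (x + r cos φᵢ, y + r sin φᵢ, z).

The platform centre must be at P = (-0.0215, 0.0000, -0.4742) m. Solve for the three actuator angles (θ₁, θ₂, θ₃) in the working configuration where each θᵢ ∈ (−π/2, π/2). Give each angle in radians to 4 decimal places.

rotate P by −φ1: (-0.0215, 0.0000, -0.4742)
  e−x'=0.1615;  (l²−L²−(e−x')²−y'²−z²)/2L = -0.4389
  √(A²+B²)=0.5009;  θ1 = -1.2425+2.6388 ≈ 1.3963
φ2=120.0° → target in arm frame (0.0107, 0.0186)
  A=0.1293, B=-0.4742, C=(l²−L²−A²−y'²−z²)/(2L)=-0.4013
  γ=atan2(-0.4742,0.1293)=-1.3047;  ψ=arccos(-0.8165)=2.5262;  θ2=γ+ψ≈1.2215
rotate P by −φ3: (0.0108, -0.0186, -0.4742)
  A=0.1293, B=-0.4742, C=(l²−L²−A²−y'²−z²)/(2L)=-0.4013
  θ3 = atan2(B,A) + arccos(C/0.4915) = 1.2215

θ₁ = 1.3963, θ₂ = 1.2215, θ₃ = 1.2215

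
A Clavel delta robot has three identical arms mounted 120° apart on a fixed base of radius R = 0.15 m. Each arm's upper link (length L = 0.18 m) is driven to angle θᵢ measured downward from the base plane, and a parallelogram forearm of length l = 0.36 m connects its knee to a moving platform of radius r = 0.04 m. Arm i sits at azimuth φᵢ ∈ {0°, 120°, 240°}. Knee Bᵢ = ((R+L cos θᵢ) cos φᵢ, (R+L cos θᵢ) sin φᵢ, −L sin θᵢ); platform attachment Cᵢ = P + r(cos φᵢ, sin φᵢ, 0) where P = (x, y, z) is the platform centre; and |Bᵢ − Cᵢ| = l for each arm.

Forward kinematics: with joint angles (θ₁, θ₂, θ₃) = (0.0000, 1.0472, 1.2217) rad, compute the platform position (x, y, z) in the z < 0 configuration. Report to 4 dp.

(0.1751, 0.0315, -0.3397)

arm 1 at φ=0.0°: ρ1 = 0.2900;  O1 = (0.2900, 0.0000, 0.0000)
arm 2 at φ=120.0°: ρ2 = 0.2000;  O2 = (-0.1000, 0.1732, -0.1559)
φ3=240.0°: virtual centre (-0.0858, -0.1486, -0.1691), radius l
|O₂|²−|O₁|² = -0.0198;  |O₃|²−|O₁|² = -0.0261
linear system: -0.7800x+0.3464y = -0.0198−-0.3118z; -0.7516x+-0.2972y = -0.0261−-0.3383z
det = 0.4921;  x = 0.0303+-0.4264z,  y = 0.0111+-0.0600z
sphere 1 gives Az²+Bz+C=0 with A=1.1854, B=0.2201, C=-0.0620;  B²−4AC=0.3426;  roots -0.3397, 0.1540;  negative root z = -0.3397
x = 0.1751, y = 0.0315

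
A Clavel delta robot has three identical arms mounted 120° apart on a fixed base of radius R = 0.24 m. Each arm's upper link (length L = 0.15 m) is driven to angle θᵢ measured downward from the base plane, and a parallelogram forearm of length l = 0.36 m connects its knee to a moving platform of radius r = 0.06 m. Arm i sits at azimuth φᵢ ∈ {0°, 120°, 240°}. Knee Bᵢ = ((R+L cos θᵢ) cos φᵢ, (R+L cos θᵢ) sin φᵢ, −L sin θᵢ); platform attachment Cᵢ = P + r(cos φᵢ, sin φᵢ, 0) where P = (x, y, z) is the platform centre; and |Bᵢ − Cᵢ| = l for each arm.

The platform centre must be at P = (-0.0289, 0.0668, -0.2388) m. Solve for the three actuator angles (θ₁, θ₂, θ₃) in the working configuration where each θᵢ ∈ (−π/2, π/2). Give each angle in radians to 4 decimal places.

θ₁ = 0.6980, θ₂ = -0.0869, θ₃ = 0.7852

arm 1 (φ=0.0°): x'=-0.0289, y'=0.0668
  A=0.2089, B=-0.2388, C=(l²−L²−A²−y'²−z²)/(2L)=0.0066
  θ1 = atan2(B,A) + arccos(C/0.3173) = 0.6980
rotate P by −φ2: (0.0723, -0.0084, -0.2388)
  A cos θ + B sin θ = C:  0.1077·cos θ + -0.2388·sin θ = 0.1280
  θ2 = atan2(B,A) + arccos(C/0.2620) = -0.0869
arm 3 (φ=240.0°): x'=-0.0434, y'=-0.0584
  e−x'=0.2234;  (l²−L²−(e−x')²−y'²−z²)/2L = -0.0108
  γ=atan2(-0.2388,0.2234)=-0.8187;  ψ=arccos(-0.0331)=1.6039;  θ3=γ+ψ≈0.7852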